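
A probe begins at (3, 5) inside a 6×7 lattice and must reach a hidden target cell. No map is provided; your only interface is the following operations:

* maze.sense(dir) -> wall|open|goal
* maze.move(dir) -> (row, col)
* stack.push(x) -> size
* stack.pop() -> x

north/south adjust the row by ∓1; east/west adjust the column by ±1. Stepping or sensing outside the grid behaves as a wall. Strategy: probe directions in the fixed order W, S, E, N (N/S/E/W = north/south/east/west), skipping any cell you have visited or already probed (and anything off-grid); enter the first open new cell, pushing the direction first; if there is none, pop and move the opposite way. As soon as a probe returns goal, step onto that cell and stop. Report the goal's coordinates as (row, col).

>> maze.sense(west)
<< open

>> stack.push(west)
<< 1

>> maze.move(west)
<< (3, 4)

>> maze.sense(west)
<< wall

>> maze.sense(south)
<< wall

>> maze.sense(north)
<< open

>> stack.push(north)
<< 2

>> maze.move(north)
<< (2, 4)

>> maze.sense(west)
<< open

>> stack.push(west)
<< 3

>> maze.move(west)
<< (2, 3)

>> maze.sense(west)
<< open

>> stack.push(west)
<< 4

>> maze.move(west)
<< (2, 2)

>> maze.sense(west)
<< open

>> stack.push(west)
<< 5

>> maze.move(west)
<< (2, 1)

>> maze.sense(west)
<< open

>> stack.push(west)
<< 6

>> maze.move(west)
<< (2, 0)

>> maze.sense(south)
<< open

>> stack.push(south)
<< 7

>> maze.move(south)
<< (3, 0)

>> maze.sense(south)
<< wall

>> maze.sense(east)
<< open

>> stack.push(east)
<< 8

>> maze.move(east)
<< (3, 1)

>> maze.sense(south)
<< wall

>> maze.sense(east)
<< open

>> stack.push(east)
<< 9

>> maze.move(east)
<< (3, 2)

>> maze.sense(south)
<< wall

>> stack.pop()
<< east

>> maze.move(west)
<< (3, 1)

>> stack.pop()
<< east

>> maze.move(west)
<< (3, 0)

>> stack.pop()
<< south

>> maze.move(north)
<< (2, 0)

>> maze.sense(north)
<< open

>> stack.push(north)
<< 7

>> maze.move(north)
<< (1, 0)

>> maze.sense(east)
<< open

>> stack.push(east)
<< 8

>> maze.move(east)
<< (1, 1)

>> maze.sense(east)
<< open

>> stack.push(east)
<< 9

>> maze.move(east)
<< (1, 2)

>> maze.sense(east)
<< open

>> stack.push(east)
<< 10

>> maze.move(east)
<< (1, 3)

>> maze.sense(east)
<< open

>> stack.push(east)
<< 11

>> maze.move(east)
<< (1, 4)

>> maze.sense(east)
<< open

>> stack.push(east)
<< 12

>> maze.move(east)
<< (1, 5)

>> maze.sense(south)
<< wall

>> maze.sense(east)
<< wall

>> maze.sense(north)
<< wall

>> stack.pop()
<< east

>> maze.move(west)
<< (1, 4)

>> maze.sense(north)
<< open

>> stack.push(north)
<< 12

>> maze.move(north)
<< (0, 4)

>> maze.sense(west)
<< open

>> stack.push(west)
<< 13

>> maze.move(west)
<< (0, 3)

>> maze.sense(west)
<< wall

>> stack.pop()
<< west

>> maze.move(east)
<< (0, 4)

>> stack.pop()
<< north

>> maze.move(south)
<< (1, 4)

>> stack.pop()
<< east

>> maze.move(west)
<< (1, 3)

>> stack.pop()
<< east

>> maze.move(west)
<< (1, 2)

>> stack.pop()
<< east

>> maze.move(west)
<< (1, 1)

>> maze.sense(north)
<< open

>> stack.push(north)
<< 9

>> maze.move(north)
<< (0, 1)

>> maze.sense(west)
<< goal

>> maze.move(west)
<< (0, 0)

Answer: (0, 0)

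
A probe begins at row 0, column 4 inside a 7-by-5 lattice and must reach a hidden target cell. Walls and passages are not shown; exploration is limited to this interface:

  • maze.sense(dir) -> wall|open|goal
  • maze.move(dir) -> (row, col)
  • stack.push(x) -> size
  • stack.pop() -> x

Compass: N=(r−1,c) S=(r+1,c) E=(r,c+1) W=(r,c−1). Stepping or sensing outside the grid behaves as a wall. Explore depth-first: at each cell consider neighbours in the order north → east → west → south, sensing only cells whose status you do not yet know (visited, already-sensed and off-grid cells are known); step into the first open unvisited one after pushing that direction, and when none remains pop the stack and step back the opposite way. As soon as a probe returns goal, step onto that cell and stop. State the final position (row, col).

// 1. sense(dir=west) : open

// 2. push(x=west) : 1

// 3. move(dir=west) : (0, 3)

// 4. sense(dir=west) : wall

// 5. sense(dir=south) : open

// 6. push(x=south) : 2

// 7. move(dir=south) : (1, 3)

// 8. sense(dir=east) : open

// 9. push(x=east) : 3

// 10. move(dir=east) : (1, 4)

// 11. sense(dir=south) : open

// 12. push(x=south) : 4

// 13. move(dir=south) : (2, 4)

// 14. sense(dir=west) : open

// 15. push(x=west) : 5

// 16. move(dir=west) : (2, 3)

// 17. sense(dir=west) : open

// 18. push(x=west) : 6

// 19. move(dir=west) : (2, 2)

// 20. sense(dir=north) : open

// 21. push(x=north) : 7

// 22. move(dir=north) : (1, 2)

// 23. sense(dir=west) : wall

// 24. pop() : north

// 25. move(dir=south) : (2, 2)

// 26. sense(dir=west) : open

// 27. push(x=west) : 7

// 28. move(dir=west) : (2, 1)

// 29. sense(dir=west) : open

// 30. push(x=west) : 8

// 31. move(dir=west) : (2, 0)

// 32. sense(dir=north) : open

// 33. push(x=north) : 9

// 34. move(dir=north) : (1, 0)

// 35. sense(dir=north) : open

// 36. push(x=north) : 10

// 37. move(dir=north) : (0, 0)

// 38. sense(dir=east) : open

// 39. push(x=east) : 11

// 40. move(dir=east) : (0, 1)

// 41. pop() : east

// 42. move(dir=west) : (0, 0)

// 43. pop() : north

// 44. move(dir=south) : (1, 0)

// 45. pop() : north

// 46. move(dir=south) : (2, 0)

// 47. sense(dir=south) : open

// 48. push(x=south) : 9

// 49. move(dir=south) : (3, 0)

// 50. sense(dir=east) : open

// 51. push(x=east) : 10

// 52. move(dir=east) : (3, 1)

// 53. sense(dir=east) : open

// 54. push(x=east) : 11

// 55. move(dir=east) : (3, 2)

// 56. sense(dir=east) : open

// 57. push(x=east) : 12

// 58. move(dir=east) : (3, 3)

// 59. sense(dir=east) : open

// 60. push(x=east) : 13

// 61. move(dir=east) : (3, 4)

// 62. sense(dir=south) : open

// 63. push(x=south) : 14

// 64. move(dir=south) : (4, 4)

// 65. sense(dir=west) : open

// 66. push(x=west) : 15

// 67. move(dir=west) : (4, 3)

// 68. sense(dir=west) : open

// 69. push(x=west) : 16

// 70. move(dir=west) : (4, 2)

// 71. sense(dir=west) : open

// 72. push(x=west) : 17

// 73. move(dir=west) : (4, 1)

// 74. sense(dir=west) : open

// 75. push(x=west) : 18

// 76. move(dir=west) : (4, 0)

// 77. sense(dir=south) : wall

// 78. pop() : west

// 79. move(dir=east) : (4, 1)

// 80. sense(dir=south) : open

// 81. push(x=south) : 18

// 82. move(dir=south) : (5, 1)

// 83. sense(dir=east) : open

// 84. push(x=east) : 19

// 85. move(dir=east) : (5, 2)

// 86. sense(dir=east) : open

// 87. push(x=east) : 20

// 88. move(dir=east) : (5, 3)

// 89. sense(dir=east) : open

// 90. push(x=east) : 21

// 91. move(dir=east) : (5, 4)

// 92. sense(dir=south) : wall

// 93. pop() : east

// 94. move(dir=west) : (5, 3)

// 95. sense(dir=south) : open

// 96. push(x=south) : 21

// 97. move(dir=south) : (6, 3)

// 98. sense(dir=west) : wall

// 99. pop() : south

// 100. move(dir=north) : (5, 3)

// 101. pop() : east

// 102. move(dir=west) : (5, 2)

// 103. pop() : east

// 104. move(dir=west) : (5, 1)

// 105. sense(dir=south) : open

// 106. push(x=south) : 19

// 107. move(dir=south) : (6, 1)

// 108. sense(dir=west) : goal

// 109. move(dir=west) : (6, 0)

Answer: (6, 0)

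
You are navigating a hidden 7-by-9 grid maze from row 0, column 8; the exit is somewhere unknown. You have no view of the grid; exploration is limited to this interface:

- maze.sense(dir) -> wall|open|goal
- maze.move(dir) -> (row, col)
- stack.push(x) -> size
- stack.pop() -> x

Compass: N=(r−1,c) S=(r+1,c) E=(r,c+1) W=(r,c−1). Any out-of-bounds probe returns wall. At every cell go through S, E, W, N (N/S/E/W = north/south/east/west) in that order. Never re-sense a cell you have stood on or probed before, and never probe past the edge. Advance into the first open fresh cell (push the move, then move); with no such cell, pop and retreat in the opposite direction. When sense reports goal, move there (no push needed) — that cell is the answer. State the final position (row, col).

-> sense(dir=south)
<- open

-> push(x=south)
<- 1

-> move(dir=south)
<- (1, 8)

-> sense(dir=south)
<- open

-> push(x=south)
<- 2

-> move(dir=south)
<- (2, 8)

-> sense(dir=south)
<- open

-> push(x=south)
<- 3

-> move(dir=south)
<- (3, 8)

-> sense(dir=south)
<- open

-> push(x=south)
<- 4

-> move(dir=south)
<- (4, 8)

-> sense(dir=south)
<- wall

-> sense(dir=west)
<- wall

-> pop()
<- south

-> move(dir=north)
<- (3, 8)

-> sense(dir=west)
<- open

-> push(x=west)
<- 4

-> move(dir=west)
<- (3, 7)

-> sense(dir=west)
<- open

-> push(x=west)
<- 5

-> move(dir=west)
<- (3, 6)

-> sense(dir=south)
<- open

-> push(x=south)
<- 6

-> move(dir=south)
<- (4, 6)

-> sense(dir=south)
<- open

-> push(x=south)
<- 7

-> move(dir=south)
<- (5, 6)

-> sense(dir=south)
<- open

-> push(x=south)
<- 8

-> move(dir=south)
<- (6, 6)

-> sense(dir=east)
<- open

-> push(x=east)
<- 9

-> move(dir=east)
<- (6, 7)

-> sense(dir=east)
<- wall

-> sense(dir=north)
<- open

-> push(x=north)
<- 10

-> move(dir=north)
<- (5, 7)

-> pop()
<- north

-> move(dir=south)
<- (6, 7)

-> pop()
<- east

-> move(dir=west)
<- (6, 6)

-> sense(dir=west)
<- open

-> push(x=west)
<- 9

-> move(dir=west)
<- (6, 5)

-> sense(dir=west)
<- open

-> push(x=west)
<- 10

-> move(dir=west)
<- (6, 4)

-> sense(dir=west)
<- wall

-> sense(dir=north)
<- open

-> push(x=north)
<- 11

-> move(dir=north)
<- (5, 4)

-> sense(dir=east)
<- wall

-> sense(dir=west)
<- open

-> push(x=west)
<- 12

-> move(dir=west)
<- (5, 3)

-> sense(dir=west)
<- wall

-> sense(dir=north)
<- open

-> push(x=north)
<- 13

-> move(dir=north)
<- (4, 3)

-> sense(dir=east)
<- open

-> push(x=east)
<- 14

-> move(dir=east)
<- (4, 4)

-> sense(dir=east)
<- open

-> push(x=east)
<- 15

-> move(dir=east)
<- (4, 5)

-> sense(dir=north)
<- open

-> push(x=north)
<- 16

-> move(dir=north)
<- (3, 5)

-> sense(dir=west)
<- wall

-> sense(dir=north)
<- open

-> push(x=north)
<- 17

-> move(dir=north)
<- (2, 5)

-> sense(dir=east)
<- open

-> push(x=east)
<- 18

-> move(dir=east)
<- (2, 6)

-> sense(dir=east)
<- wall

-> sense(dir=north)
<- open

-> push(x=north)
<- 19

-> move(dir=north)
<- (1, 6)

-> sense(dir=east)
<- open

-> push(x=east)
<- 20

-> move(dir=east)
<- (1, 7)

-> sense(dir=north)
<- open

-> push(x=north)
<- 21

-> move(dir=north)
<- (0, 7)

-> sense(dir=west)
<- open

-> push(x=west)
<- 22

-> move(dir=west)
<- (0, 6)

-> sense(dir=west)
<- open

-> push(x=west)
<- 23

-> move(dir=west)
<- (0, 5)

-> sense(dir=south)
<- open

-> push(x=south)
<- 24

-> move(dir=south)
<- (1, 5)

-> sense(dir=west)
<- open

-> push(x=west)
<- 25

-> move(dir=west)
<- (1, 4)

-> sense(dir=south)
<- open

-> push(x=south)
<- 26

-> move(dir=south)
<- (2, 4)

-> sense(dir=west)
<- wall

-> pop()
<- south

-> move(dir=north)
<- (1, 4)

-> sense(dir=west)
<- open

-> push(x=west)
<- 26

-> move(dir=west)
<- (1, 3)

-> sense(dir=west)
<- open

-> push(x=west)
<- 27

-> move(dir=west)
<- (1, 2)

-> sense(dir=south)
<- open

-> push(x=south)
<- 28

-> move(dir=south)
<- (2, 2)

-> sense(dir=south)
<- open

-> push(x=south)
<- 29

-> move(dir=south)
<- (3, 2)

-> sense(dir=south)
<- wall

-> sense(dir=east)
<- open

-> push(x=east)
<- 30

-> move(dir=east)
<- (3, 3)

-> pop()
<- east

-> move(dir=west)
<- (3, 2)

-> sense(dir=west)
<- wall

-> pop()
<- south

-> move(dir=north)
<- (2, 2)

-> sense(dir=west)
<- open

-> push(x=west)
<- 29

-> move(dir=west)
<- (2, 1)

-> sense(dir=west)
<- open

-> push(x=west)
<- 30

-> move(dir=west)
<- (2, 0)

-> sense(dir=south)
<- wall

-> sense(dir=north)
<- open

-> push(x=north)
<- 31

-> move(dir=north)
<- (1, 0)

-> sense(dir=east)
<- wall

-> sense(dir=north)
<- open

-> push(x=north)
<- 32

-> move(dir=north)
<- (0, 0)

-> sense(dir=east)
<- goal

-> move(dir=east)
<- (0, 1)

Answer: (0, 1)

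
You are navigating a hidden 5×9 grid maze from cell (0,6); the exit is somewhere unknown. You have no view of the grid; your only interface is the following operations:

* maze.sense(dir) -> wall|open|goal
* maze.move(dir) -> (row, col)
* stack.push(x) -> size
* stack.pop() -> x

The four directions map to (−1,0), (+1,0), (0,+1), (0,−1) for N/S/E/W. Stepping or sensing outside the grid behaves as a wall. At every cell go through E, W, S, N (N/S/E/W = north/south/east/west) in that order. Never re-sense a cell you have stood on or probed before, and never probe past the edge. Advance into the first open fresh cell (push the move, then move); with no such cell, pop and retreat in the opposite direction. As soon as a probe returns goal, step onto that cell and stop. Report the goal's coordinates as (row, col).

Step: maze.sense[east]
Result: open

Step: stack.push[east]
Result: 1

Step: maze.move[east]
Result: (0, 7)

Step: maze.sense[east]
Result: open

Step: stack.push[east]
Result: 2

Step: maze.move[east]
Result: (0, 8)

Step: maze.sense[south]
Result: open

Step: stack.push[south]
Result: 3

Step: maze.move[south]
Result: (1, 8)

Step: maze.sense[west]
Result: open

Step: stack.push[west]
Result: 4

Step: maze.move[west]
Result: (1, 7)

Step: maze.sense[west]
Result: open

Step: stack.push[west]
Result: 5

Step: maze.move[west]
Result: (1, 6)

Step: maze.sense[west]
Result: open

Step: stack.push[west]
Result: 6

Step: maze.move[west]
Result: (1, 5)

Step: maze.sense[west]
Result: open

Step: stack.push[west]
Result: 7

Step: maze.move[west]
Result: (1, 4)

Step: maze.sense[west]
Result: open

Step: stack.push[west]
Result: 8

Step: maze.move[west]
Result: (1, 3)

Step: maze.sense[west]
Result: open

Step: stack.push[west]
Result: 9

Step: maze.move[west]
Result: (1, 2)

Step: maze.sense[west]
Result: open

Step: stack.push[west]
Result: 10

Step: maze.move[west]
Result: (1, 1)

Step: maze.sense[west]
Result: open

Step: stack.push[west]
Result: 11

Step: maze.move[west]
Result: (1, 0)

Step: maze.sense[south]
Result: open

Step: stack.push[south]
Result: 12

Step: maze.move[south]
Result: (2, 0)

Step: maze.sense[east]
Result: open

Step: stack.push[east]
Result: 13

Step: maze.move[east]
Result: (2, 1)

Step: maze.sense[east]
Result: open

Step: stack.push[east]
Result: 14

Step: maze.move[east]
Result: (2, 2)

Step: maze.sense[east]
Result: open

Step: stack.push[east]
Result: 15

Step: maze.move[east]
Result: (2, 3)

Step: maze.sense[east]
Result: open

Step: stack.push[east]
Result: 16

Step: maze.move[east]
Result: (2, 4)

Step: maze.sense[east]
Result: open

Step: stack.push[east]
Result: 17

Step: maze.move[east]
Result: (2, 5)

Step: maze.sense[east]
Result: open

Step: stack.push[east]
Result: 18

Step: maze.move[east]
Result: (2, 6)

Step: maze.sense[east]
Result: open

Step: stack.push[east]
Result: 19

Step: maze.move[east]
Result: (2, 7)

Step: maze.sense[east]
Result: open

Step: stack.push[east]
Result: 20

Step: maze.move[east]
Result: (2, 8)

Step: maze.sense[south]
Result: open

Step: stack.push[south]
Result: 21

Step: maze.move[south]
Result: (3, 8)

Step: maze.sense[west]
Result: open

Step: stack.push[west]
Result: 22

Step: maze.move[west]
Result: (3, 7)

Step: maze.sense[west]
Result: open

Step: stack.push[west]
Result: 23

Step: maze.move[west]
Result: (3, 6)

Step: maze.sense[west]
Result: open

Step: stack.push[west]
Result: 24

Step: maze.move[west]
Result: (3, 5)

Step: maze.sense[west]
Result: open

Step: stack.push[west]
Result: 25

Step: maze.move[west]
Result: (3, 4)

Step: maze.sense[west]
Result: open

Step: stack.push[west]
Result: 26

Step: maze.move[west]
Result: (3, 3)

Step: maze.sense[west]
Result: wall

Step: maze.sense[south]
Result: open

Step: stack.push[south]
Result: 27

Step: maze.move[south]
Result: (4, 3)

Step: maze.sense[east]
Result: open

Step: stack.push[east]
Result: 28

Step: maze.move[east]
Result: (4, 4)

Step: maze.sense[east]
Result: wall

Step: stack.pop[]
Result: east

Step: maze.move[west]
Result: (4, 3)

Step: maze.sense[west]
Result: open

Step: stack.push[west]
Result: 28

Step: maze.move[west]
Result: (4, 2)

Step: maze.sense[west]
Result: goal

Step: maze.move[west]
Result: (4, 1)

Answer: (4, 1)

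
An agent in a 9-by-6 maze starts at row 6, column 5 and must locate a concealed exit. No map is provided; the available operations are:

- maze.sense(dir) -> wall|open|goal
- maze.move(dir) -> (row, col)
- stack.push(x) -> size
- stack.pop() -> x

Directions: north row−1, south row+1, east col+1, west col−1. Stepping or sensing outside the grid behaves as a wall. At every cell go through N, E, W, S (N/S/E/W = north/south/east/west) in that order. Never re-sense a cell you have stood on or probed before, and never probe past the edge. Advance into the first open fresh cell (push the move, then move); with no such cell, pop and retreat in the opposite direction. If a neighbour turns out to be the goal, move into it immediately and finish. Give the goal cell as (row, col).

Do: maze.sense[north]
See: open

Do: stack.push[north]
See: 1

Do: maze.move[north]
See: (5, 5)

Do: maze.sense[north]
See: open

Do: stack.push[north]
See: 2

Do: maze.move[north]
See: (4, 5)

Do: maze.sense[north]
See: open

Do: stack.push[north]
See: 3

Do: maze.move[north]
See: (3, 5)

Do: maze.sense[north]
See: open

Do: stack.push[north]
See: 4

Do: maze.move[north]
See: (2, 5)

Do: maze.sense[north]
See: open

Do: stack.push[north]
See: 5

Do: maze.move[north]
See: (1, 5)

Do: maze.sense[north]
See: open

Do: stack.push[north]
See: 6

Do: maze.move[north]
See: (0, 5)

Do: maze.sense[west]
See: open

Do: stack.push[west]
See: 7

Do: maze.move[west]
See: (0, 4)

Do: maze.sense[west]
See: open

Do: stack.push[west]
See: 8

Do: maze.move[west]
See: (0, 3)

Do: maze.sense[west]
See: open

Do: stack.push[west]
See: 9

Do: maze.move[west]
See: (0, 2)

Do: maze.sense[west]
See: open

Do: stack.push[west]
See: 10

Do: maze.move[west]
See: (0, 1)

Do: maze.sense[west]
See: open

Do: stack.push[west]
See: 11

Do: maze.move[west]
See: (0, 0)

Do: maze.sense[south]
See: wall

Do: stack.pop[]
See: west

Do: maze.move[east]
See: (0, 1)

Do: maze.sense[south]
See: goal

Do: maze.move[south]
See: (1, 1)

Answer: (1, 1)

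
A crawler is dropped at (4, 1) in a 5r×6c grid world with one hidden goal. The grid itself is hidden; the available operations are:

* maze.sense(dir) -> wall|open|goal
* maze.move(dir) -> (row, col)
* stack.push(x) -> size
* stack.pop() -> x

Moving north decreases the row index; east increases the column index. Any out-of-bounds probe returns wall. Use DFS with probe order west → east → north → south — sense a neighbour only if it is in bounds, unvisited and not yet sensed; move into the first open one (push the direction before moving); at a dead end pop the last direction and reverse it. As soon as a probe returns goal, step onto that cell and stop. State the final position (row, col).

==> maze.sense(west)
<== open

==> stack.push(west)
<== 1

==> maze.move(west)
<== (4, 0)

==> maze.sense(north)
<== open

==> stack.push(north)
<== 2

==> maze.move(north)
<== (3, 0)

==> maze.sense(east)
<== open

==> stack.push(east)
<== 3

==> maze.move(east)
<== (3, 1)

==> maze.sense(east)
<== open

==> stack.push(east)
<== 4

==> maze.move(east)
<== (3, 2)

==> maze.sense(east)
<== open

==> stack.push(east)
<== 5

==> maze.move(east)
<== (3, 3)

==> maze.sense(east)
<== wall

==> maze.sense(north)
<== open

==> stack.push(north)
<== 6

==> maze.move(north)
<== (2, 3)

==> maze.sense(west)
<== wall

==> maze.sense(east)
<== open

==> stack.push(east)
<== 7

==> maze.move(east)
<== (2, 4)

==> maze.sense(east)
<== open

==> stack.push(east)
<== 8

==> maze.move(east)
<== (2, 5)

==> maze.sense(north)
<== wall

==> maze.sense(south)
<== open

==> stack.push(south)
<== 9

==> maze.move(south)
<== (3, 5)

==> maze.sense(south)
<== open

==> stack.push(south)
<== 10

==> maze.move(south)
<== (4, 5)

==> maze.sense(west)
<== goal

==> maze.move(west)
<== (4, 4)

Answer: (4, 4)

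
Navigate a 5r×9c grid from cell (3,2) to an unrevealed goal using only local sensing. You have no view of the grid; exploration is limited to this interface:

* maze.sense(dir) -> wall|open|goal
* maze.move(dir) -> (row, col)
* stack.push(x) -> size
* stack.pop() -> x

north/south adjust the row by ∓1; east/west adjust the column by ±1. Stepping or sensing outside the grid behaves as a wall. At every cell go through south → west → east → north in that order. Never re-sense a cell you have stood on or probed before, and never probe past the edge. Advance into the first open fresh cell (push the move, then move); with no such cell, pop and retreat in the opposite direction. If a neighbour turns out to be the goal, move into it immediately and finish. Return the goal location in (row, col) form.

% maze.sense dir='south'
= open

% stack.push x='south'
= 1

% maze.move dir='south'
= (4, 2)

% maze.sense dir='west'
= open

% stack.push x='west'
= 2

% maze.move dir='west'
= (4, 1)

% maze.sense dir='west'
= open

% stack.push x='west'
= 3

% maze.move dir='west'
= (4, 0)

% maze.sense dir='north'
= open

% stack.push x='north'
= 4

% maze.move dir='north'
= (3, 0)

% maze.sense dir='east'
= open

% stack.push x='east'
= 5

% maze.move dir='east'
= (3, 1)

% maze.sense dir='north'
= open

% stack.push x='north'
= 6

% maze.move dir='north'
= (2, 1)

% maze.sense dir='west'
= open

% stack.push x='west'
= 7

% maze.move dir='west'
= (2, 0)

% maze.sense dir='north'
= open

% stack.push x='north'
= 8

% maze.move dir='north'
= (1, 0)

% maze.sense dir='east'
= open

% stack.push x='east'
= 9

% maze.move dir='east'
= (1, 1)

% maze.sense dir='east'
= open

% stack.push x='east'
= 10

% maze.move dir='east'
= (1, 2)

% maze.sense dir='south'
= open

% stack.push x='south'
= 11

% maze.move dir='south'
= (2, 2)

% maze.sense dir='east'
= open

% stack.push x='east'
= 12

% maze.move dir='east'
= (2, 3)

% maze.sense dir='south'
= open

% stack.push x='south'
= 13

% maze.move dir='south'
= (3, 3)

% maze.sense dir='south'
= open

% stack.push x='south'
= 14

% maze.move dir='south'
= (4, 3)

% maze.sense dir='east'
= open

% stack.push x='east'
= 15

% maze.move dir='east'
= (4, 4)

% maze.sense dir='east'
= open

% stack.push x='east'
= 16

% maze.move dir='east'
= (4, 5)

% maze.sense dir='east'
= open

% stack.push x='east'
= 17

% maze.move dir='east'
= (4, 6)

% maze.sense dir='east'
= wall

% maze.sense dir='north'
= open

% stack.push x='north'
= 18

% maze.move dir='north'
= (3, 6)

% maze.sense dir='west'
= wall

% maze.sense dir='east'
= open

% stack.push x='east'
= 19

% maze.move dir='east'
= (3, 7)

% maze.sense dir='east'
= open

% stack.push x='east'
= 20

% maze.move dir='east'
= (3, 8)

% maze.sense dir='south'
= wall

% maze.sense dir='north'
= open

% stack.push x='north'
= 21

% maze.move dir='north'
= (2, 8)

% maze.sense dir='west'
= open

% stack.push x='west'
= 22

% maze.move dir='west'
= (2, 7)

% maze.sense dir='west'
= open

% stack.push x='west'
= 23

% maze.move dir='west'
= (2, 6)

% maze.sense dir='west'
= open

% stack.push x='west'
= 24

% maze.move dir='west'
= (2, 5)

% maze.sense dir='west'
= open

% stack.push x='west'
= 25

% maze.move dir='west'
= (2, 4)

% maze.sense dir='south'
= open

% stack.push x='south'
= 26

% maze.move dir='south'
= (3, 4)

% stack.pop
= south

% maze.move dir='north'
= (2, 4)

% maze.sense dir='north'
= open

% stack.push x='north'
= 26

% maze.move dir='north'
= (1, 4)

% maze.sense dir='west'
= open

% stack.push x='west'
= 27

% maze.move dir='west'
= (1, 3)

% maze.sense dir='north'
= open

% stack.push x='north'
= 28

% maze.move dir='north'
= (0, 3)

% maze.sense dir='west'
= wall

% maze.sense dir='east'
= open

% stack.push x='east'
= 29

% maze.move dir='east'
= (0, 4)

% maze.sense dir='east'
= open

% stack.push x='east'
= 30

% maze.move dir='east'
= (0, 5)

% maze.sense dir='south'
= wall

% maze.sense dir='east'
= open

% stack.push x='east'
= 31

% maze.move dir='east'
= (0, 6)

% maze.sense dir='south'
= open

% stack.push x='south'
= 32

% maze.move dir='south'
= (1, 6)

% maze.sense dir='east'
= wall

% stack.pop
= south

% maze.move dir='north'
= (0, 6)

% maze.sense dir='east'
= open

% stack.push x='east'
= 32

% maze.move dir='east'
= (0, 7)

% maze.sense dir='east'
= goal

% maze.move dir='east'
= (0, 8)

Answer: (0, 8)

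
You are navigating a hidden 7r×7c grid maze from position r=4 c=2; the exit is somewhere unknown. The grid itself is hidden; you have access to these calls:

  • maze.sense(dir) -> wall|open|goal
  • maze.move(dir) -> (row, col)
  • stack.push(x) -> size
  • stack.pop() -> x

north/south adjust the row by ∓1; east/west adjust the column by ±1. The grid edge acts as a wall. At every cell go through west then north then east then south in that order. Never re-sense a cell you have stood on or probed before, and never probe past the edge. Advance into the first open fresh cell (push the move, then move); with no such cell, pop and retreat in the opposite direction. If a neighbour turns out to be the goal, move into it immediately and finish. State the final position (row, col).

% sense west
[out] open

% push west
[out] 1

% move west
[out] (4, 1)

% sense west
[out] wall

% sense north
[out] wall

% sense south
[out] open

% push south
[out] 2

% move south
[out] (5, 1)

% sense west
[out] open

% push west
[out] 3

% move west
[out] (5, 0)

% sense south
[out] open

% push south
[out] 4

% move south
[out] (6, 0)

% sense east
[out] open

% push east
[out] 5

% move east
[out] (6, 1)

% sense east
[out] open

% push east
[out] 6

% move east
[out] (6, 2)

% sense north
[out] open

% push north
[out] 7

% move north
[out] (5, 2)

% sense east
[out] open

% push east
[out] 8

% move east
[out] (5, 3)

% sense north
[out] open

% push north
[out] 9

% move north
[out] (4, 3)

% sense north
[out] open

% push north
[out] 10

% move north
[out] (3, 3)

% sense west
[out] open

% push west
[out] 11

% move west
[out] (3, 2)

% sense north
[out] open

% push north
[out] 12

% move north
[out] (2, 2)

% sense west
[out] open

% push west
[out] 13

% move west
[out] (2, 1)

% sense west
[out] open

% push west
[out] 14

% move west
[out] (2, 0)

% sense north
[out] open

% push north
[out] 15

% move north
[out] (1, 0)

% sense north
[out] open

% push north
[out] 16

% move north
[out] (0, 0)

% sense east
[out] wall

% pop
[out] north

% move south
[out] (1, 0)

% sense east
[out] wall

% pop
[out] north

% move south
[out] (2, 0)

% sense south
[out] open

% push south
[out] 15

% move south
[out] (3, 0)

% pop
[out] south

% move north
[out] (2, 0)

% pop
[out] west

% move east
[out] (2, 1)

% pop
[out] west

% move east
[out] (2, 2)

% sense north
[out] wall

% sense east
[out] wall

% pop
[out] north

% move south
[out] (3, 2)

% pop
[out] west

% move east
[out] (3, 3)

% sense east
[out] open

% push east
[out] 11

% move east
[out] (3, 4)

% sense north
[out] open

% push north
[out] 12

% move north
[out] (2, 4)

% sense north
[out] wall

% sense east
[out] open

% push east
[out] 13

% move east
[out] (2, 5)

% sense north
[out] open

% push north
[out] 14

% move north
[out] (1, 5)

% sense north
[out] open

% push north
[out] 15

% move north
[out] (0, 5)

% sense west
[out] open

% push west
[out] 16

% move west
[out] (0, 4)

% sense west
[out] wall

% pop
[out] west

% move east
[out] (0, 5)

% sense east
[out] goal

% move east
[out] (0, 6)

Answer: (0, 6)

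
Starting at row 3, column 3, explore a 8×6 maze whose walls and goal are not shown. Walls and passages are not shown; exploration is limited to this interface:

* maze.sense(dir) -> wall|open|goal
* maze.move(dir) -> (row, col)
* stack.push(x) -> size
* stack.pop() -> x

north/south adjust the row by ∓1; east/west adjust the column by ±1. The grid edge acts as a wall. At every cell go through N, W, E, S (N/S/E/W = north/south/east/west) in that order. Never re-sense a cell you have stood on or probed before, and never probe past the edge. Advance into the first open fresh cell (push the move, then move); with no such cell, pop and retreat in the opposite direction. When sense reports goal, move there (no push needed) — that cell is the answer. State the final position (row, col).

Invoking maze.sense passing north, : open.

I run stack.push passing north, which returns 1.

I try maze.move passing north, and see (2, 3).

Invoking maze.sense passing north, giving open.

Now I run stack.push passing north, and see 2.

Now I run maze.move passing north, which returns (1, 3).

I invoke maze.sense passing north, — result: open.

Calling stack.push passing north, — result: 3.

Next I call maze.move passing north, yielding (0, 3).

Using maze.sense passing west, which returns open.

I use stack.push passing west, — result: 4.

Next I call maze.move passing west, giving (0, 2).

Invoking maze.sense passing west, and observe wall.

I call maze.sense passing south, yielding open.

Next I call stack.push passing south, which returns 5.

I call maze.move passing south, → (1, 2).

Then maze.sense passing west, yielding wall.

I use maze.sense passing south, : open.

Next I call stack.push passing south, yielding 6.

I try maze.move passing south, giving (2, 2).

I invoke maze.sense passing west, and observe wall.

Next I call maze.sense passing south, and observe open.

I invoke stack.push passing south, giving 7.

Now I run maze.move passing south, → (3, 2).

Then maze.sense passing west, and see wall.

I call maze.sense passing south, : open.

I call stack.push passing south, : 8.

Then maze.move passing south, and observe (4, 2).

I call maze.sense passing west, — result: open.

I invoke stack.push passing west, giving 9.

I try maze.move passing west, : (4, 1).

I use maze.sense passing west, — result: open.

I use stack.push passing west, which returns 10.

Then maze.move passing west, yielding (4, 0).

I use maze.sense passing north, giving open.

I run stack.push passing north, and see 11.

Now I run maze.move passing north, : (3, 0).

I invoke maze.sense passing north, and observe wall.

Using stack.pop(), yielding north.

Invoking maze.move passing south, and get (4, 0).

I run maze.sense passing south, which returns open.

I call stack.push passing south, yielding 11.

Using maze.move passing south, → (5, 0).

Now I run maze.sense passing east, and observe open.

Calling stack.push passing east, and get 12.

Next I call maze.move passing east, giving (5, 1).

I try maze.sense passing east, — result: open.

Then stack.push passing east, yielding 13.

Then maze.move passing east, yielding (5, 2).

Invoking maze.sense passing east, → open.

Using stack.push passing east, and get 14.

I try maze.move passing east, which returns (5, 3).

Invoking maze.sense passing north, and observe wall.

Next I call maze.sense passing east, : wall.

I run maze.sense passing south, : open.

I use stack.push passing south, giving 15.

I call maze.move passing south, yielding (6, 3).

I try maze.sense passing west, and get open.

I run stack.push passing west, and get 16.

Now I run maze.move passing west, which returns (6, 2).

I try maze.sense passing west, yielding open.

Now I run stack.push passing west, and observe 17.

Calling maze.move passing west, yielding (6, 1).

I call maze.sense passing west, and observe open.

Next I call stack.push passing west, giving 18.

Using maze.move passing west, and observe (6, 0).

Calling maze.sense passing south, yielding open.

I call stack.push passing south, and get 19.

I use maze.move passing south, — result: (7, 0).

Invoking maze.sense passing east, and get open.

I use stack.push passing east, and get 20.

I try maze.move passing east, giving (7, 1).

I try maze.sense passing east, yielding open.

Calling stack.push passing east, and see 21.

I call maze.move passing east, yielding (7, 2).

Using maze.sense passing east, and observe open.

I use stack.push passing east, and see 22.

I run maze.move passing east, — result: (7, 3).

Then maze.sense passing east, — result: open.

I try stack.push passing east, which returns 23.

Calling maze.move passing east, and get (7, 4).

I call maze.sense passing north, which returns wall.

Next I call maze.sense passing east, — result: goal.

Then maze.move passing east, which returns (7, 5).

Answer: (7, 5)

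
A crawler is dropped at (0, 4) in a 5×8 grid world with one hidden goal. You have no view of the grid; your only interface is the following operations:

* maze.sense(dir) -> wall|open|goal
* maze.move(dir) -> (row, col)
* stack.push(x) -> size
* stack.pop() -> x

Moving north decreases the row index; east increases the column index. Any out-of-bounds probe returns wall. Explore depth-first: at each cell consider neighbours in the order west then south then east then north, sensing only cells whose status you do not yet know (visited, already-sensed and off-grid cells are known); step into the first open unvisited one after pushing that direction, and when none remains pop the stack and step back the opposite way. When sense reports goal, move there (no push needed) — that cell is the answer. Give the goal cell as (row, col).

;; 1. maze.sense(west) ~> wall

;; 2. maze.sense(south) ~> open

;; 3. stack.push(south) ~> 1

;; 4. maze.move(south) ~> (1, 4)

;; 5. maze.sense(west) ~> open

;; 6. stack.push(west) ~> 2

;; 7. maze.move(west) ~> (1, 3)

;; 8. maze.sense(west) ~> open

;; 9. stack.push(west) ~> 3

;; 10. maze.move(west) ~> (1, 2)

;; 11. maze.sense(west) ~> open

;; 12. stack.push(west) ~> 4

;; 13. maze.move(west) ~> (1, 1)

;; 14. maze.sense(west) ~> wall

;; 15. maze.sense(south) ~> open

;; 16. stack.push(south) ~> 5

;; 17. maze.move(south) ~> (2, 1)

;; 18. maze.sense(west) ~> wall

;; 19. maze.sense(south) ~> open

;; 20. stack.push(south) ~> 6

;; 21. maze.move(south) ~> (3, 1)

;; 22. maze.sense(west) ~> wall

;; 23. maze.sense(south) ~> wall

;; 24. maze.sense(east) ~> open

;; 25. stack.push(east) ~> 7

;; 26. maze.move(east) ~> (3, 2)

;; 27. maze.sense(south) ~> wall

;; 28. maze.sense(east) ~> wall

;; 29. maze.sense(north) ~> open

;; 30. stack.push(north) ~> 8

;; 31. maze.move(north) ~> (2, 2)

;; 32. maze.sense(east) ~> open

;; 33. stack.push(east) ~> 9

;; 34. maze.move(east) ~> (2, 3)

;; 35. maze.sense(east) ~> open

;; 36. stack.push(east) ~> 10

;; 37. maze.move(east) ~> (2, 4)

;; 38. maze.sense(south) ~> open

;; 39. stack.push(south) ~> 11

;; 40. maze.move(south) ~> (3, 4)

;; 41. maze.sense(south) ~> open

;; 42. stack.push(south) ~> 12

;; 43. maze.move(south) ~> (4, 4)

;; 44. maze.sense(west) ~> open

;; 45. stack.push(west) ~> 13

;; 46. maze.move(west) ~> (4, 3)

;; 47. stack.pop() ~> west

;; 48. maze.move(east) ~> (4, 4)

;; 49. maze.sense(east) ~> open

;; 50. stack.push(east) ~> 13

;; 51. maze.move(east) ~> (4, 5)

;; 52. maze.sense(east) ~> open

;; 53. stack.push(east) ~> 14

;; 54. maze.move(east) ~> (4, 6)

;; 55. maze.sense(east) ~> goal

;; 56. maze.move(east) ~> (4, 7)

Answer: (4, 7)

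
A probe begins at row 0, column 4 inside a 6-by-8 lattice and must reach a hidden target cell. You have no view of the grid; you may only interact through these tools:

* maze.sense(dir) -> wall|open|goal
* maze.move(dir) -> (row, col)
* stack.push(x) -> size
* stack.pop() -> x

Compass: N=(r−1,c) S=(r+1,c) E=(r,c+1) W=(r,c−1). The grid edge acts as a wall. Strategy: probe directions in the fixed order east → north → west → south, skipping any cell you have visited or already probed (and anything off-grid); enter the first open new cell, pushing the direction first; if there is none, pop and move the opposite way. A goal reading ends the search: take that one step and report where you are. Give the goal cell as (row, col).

CALL sense[dir→east]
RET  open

CALL push[x→east]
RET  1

CALL move[dir→east]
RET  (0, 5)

CALL sense[dir→east]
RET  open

CALL push[x→east]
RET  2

CALL move[dir→east]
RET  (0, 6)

CALL sense[dir→east]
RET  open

CALL push[x→east]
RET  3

CALL move[dir→east]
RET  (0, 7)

CALL sense[dir→south]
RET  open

CALL push[x→south]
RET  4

CALL move[dir→south]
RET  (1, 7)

CALL sense[dir→west]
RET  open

CALL push[x→west]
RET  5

CALL move[dir→west]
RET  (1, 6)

CALL sense[dir→west]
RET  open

CALL push[x→west]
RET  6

CALL move[dir→west]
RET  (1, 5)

CALL sense[dir→west]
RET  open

CALL push[x→west]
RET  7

CALL move[dir→west]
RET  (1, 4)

CALL sense[dir→west]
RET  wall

CALL sense[dir→south]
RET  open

CALL push[x→south]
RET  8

CALL move[dir→south]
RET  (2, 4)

CALL sense[dir→east]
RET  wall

CALL sense[dir→west]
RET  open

CALL push[x→west]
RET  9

CALL move[dir→west]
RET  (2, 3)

CALL sense[dir→west]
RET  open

CALL push[x→west]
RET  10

CALL move[dir→west]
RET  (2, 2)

CALL sense[dir→north]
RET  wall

CALL sense[dir→west]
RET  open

CALL push[x→west]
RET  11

CALL move[dir→west]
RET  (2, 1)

CALL sense[dir→north]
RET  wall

CALL sense[dir→west]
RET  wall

CALL sense[dir→south]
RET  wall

CALL pop[]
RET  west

CALL move[dir→east]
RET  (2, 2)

CALL sense[dir→south]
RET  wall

CALL pop[]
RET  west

CALL move[dir→east]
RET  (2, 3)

CALL sense[dir→south]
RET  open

CALL push[x→south]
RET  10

CALL move[dir→south]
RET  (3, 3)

CALL sense[dir→east]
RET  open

CALL push[x→east]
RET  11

CALL move[dir→east]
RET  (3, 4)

CALL sense[dir→east]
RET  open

CALL push[x→east]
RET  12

CALL move[dir→east]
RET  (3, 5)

CALL sense[dir→east]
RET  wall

CALL sense[dir→south]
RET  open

CALL push[x→south]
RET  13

CALL move[dir→south]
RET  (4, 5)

CALL sense[dir→east]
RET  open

CALL push[x→east]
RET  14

CALL move[dir→east]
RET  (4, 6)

CALL sense[dir→east]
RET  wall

CALL sense[dir→south]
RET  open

CALL push[x→south]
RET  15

CALL move[dir→south]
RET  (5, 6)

CALL sense[dir→east]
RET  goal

CALL move[dir→east]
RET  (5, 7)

Answer: (5, 7)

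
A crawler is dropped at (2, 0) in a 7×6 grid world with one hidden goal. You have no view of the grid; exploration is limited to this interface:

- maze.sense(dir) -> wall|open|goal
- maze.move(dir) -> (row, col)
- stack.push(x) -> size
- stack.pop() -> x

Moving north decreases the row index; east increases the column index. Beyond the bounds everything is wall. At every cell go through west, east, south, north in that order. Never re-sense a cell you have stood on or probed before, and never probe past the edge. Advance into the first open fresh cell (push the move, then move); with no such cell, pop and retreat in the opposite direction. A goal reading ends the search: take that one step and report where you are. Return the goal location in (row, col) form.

;; sense(east) -> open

;; push(east) -> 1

;; move(east) -> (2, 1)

;; sense(east) -> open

;; push(east) -> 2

;; move(east) -> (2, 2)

;; sense(east) -> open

;; push(east) -> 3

;; move(east) -> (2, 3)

;; sense(east) -> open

;; push(east) -> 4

;; move(east) -> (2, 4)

;; sense(east) -> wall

;; sense(south) -> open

;; push(south) -> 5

;; move(south) -> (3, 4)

;; sense(west) -> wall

;; sense(east) -> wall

;; sense(south) -> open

;; push(south) -> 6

;; move(south) -> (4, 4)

;; sense(west) -> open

;; push(west) -> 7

;; move(west) -> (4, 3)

;; sense(west) -> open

;; push(west) -> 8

;; move(west) -> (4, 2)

;; sense(west) -> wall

;; sense(south) -> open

;; push(south) -> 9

;; move(south) -> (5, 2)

;; sense(west) -> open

;; push(west) -> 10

;; move(west) -> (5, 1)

;; sense(west) -> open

;; push(west) -> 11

;; move(west) -> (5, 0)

;; sense(south) -> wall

;; sense(north) -> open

;; push(north) -> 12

;; move(north) -> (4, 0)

;; sense(north) -> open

;; push(north) -> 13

;; move(north) -> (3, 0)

;; sense(east) -> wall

;; pop() -> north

;; move(south) -> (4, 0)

;; pop() -> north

;; move(south) -> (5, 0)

;; pop() -> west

;; move(east) -> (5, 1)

;; sense(south) -> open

;; push(south) -> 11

;; move(south) -> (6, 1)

;; sense(east) -> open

;; push(east) -> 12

;; move(east) -> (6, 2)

;; sense(east) -> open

;; push(east) -> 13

;; move(east) -> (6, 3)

;; sense(east) -> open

;; push(east) -> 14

;; move(east) -> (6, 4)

;; sense(east) -> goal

;; move(east) -> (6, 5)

Answer: (6, 5)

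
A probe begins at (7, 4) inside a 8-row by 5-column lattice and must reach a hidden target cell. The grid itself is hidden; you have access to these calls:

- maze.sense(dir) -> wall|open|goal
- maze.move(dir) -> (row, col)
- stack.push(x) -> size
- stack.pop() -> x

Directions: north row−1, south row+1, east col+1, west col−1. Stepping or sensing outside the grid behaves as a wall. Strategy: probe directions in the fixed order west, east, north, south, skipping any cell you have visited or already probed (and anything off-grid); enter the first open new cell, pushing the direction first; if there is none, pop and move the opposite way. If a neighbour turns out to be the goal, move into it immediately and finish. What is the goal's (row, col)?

// maze.sense(dir→west) == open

// stack.push(x→west) == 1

// maze.move(dir→west) == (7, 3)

// maze.sense(dir→west) == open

// stack.push(x→west) == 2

// maze.move(dir→west) == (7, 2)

// maze.sense(dir→west) == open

// stack.push(x→west) == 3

// maze.move(dir→west) == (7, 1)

// maze.sense(dir→west) == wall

// maze.sense(dir→north) == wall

// stack.pop() == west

// maze.move(dir→east) == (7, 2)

// maze.sense(dir→north) == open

// stack.push(x→north) == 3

// maze.move(dir→north) == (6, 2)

// maze.sense(dir→east) == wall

// maze.sense(dir→north) == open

// stack.push(x→north) == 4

// maze.move(dir→north) == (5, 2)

// maze.sense(dir→west) == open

// stack.push(x→west) == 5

// maze.move(dir→west) == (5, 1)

// maze.sense(dir→west) == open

// stack.push(x→west) == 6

// maze.move(dir→west) == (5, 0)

// maze.sense(dir→north) == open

// stack.push(x→north) == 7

// maze.move(dir→north) == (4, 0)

// maze.sense(dir→east) == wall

// maze.sense(dir→north) == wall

// stack.pop() == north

// maze.move(dir→south) == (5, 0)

// maze.sense(dir→south) == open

// stack.push(x→south) == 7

// maze.move(dir→south) == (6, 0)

// stack.pop() == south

// maze.move(dir→north) == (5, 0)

// stack.pop() == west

// maze.move(dir→east) == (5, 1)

// stack.pop() == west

// maze.move(dir→east) == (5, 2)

// maze.sense(dir→east) == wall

// maze.sense(dir→north) == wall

// stack.pop() == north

// maze.move(dir→south) == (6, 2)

// stack.pop() == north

// maze.move(dir→south) == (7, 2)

// stack.pop() == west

// maze.move(dir→east) == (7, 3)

// stack.pop() == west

// maze.move(dir→east) == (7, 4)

// maze.sense(dir→north) == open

// stack.push(x→north) == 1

// maze.move(dir→north) == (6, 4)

// maze.sense(dir→north) == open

// stack.push(x→north) == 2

// maze.move(dir→north) == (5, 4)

// maze.sense(dir→north) == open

// stack.push(x→north) == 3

// maze.move(dir→north) == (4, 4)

// maze.sense(dir→west) == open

// stack.push(x→west) == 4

// maze.move(dir→west) == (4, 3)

// maze.sense(dir→north) == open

// stack.push(x→north) == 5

// maze.move(dir→north) == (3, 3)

// maze.sense(dir→west) == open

// stack.push(x→west) == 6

// maze.move(dir→west) == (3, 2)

// maze.sense(dir→west) == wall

// maze.sense(dir→north) == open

// stack.push(x→north) == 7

// maze.move(dir→north) == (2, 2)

// maze.sense(dir→west) == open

// stack.push(x→west) == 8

// maze.move(dir→west) == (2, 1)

// maze.sense(dir→west) == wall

// maze.sense(dir→north) == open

// stack.push(x→north) == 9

// maze.move(dir→north) == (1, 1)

// maze.sense(dir→west) == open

// stack.push(x→west) == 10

// maze.move(dir→west) == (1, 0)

// maze.sense(dir→north) == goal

// maze.move(dir→north) == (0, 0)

Answer: (0, 0)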